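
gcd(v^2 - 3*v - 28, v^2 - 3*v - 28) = v^2 - 3*v - 28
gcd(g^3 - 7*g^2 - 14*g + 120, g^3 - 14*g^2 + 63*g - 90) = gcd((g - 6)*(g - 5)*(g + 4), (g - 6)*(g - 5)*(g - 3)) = g^2 - 11*g + 30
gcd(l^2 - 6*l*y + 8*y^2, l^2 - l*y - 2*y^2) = -l + 2*y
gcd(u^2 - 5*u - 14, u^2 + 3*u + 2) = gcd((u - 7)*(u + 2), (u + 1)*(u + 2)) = u + 2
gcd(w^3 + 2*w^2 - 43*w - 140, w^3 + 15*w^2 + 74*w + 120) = w^2 + 9*w + 20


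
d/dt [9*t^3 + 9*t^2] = 9*t*(3*t + 2)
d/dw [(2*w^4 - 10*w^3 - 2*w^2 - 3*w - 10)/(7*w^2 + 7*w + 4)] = (28*w^5 - 28*w^4 - 108*w^3 - 113*w^2 + 124*w + 58)/(49*w^4 + 98*w^3 + 105*w^2 + 56*w + 16)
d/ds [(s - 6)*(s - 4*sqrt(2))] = 2*s - 6 - 4*sqrt(2)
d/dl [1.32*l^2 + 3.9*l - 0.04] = 2.64*l + 3.9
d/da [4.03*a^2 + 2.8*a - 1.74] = 8.06*a + 2.8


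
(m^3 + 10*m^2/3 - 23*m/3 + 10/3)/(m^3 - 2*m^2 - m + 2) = (m^2 + 13*m/3 - 10/3)/(m^2 - m - 2)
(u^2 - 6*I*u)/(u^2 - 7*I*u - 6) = u/(u - I)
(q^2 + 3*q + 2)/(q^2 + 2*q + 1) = (q + 2)/(q + 1)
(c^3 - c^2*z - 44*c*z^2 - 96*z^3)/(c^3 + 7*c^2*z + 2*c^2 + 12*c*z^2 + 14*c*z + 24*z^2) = (c - 8*z)/(c + 2)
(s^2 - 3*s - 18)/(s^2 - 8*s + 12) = (s + 3)/(s - 2)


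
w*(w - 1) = w^2 - w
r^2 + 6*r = r*(r + 6)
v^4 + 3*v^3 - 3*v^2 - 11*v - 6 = (v - 2)*(v + 1)^2*(v + 3)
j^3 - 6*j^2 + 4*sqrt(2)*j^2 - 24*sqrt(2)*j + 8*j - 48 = (j - 6)*(j + 2*sqrt(2))^2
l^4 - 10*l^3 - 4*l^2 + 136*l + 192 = (l - 8)*(l - 6)*(l + 2)^2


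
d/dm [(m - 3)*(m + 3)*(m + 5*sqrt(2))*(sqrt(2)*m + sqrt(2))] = 4*sqrt(2)*m^3 + 3*sqrt(2)*m^2 + 30*m^2 - 18*sqrt(2)*m + 20*m - 90 - 9*sqrt(2)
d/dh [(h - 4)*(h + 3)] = 2*h - 1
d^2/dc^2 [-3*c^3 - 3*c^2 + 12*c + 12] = -18*c - 6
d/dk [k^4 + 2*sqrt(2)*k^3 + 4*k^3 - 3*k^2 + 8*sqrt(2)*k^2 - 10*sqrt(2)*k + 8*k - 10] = 4*k^3 + 6*sqrt(2)*k^2 + 12*k^2 - 6*k + 16*sqrt(2)*k - 10*sqrt(2) + 8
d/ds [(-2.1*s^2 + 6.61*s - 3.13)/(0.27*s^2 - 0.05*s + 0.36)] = (-1.6797*s^2 + 0.1782*s + 2.2231)/(0.0729*s^4 - 0.027*s^3 + 0.1969*s^2 - 0.036*s + 0.1296)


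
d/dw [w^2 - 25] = 2*w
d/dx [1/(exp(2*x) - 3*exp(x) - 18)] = (3 - 2*exp(x))*exp(x)/(-exp(2*x) + 3*exp(x) + 18)^2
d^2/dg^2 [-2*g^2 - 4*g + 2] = -4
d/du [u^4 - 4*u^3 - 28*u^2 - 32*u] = 4*u^3 - 12*u^2 - 56*u - 32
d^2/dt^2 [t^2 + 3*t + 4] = 2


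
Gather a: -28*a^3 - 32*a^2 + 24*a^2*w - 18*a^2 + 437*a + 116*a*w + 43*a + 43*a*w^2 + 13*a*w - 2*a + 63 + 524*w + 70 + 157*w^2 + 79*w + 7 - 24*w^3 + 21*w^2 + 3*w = -28*a^3 + a^2*(24*w - 50) + a*(43*w^2 + 129*w + 478) - 24*w^3 + 178*w^2 + 606*w + 140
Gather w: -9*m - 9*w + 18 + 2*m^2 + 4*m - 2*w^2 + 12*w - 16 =2*m^2 - 5*m - 2*w^2 + 3*w + 2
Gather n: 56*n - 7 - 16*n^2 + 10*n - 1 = -16*n^2 + 66*n - 8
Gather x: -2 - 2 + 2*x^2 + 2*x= 2*x^2 + 2*x - 4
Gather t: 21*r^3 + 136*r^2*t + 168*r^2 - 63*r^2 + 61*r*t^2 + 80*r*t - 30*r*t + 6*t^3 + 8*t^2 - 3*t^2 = 21*r^3 + 105*r^2 + 6*t^3 + t^2*(61*r + 5) + t*(136*r^2 + 50*r)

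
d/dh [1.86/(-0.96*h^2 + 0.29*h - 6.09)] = (3.5712*h - 0.5394)/(0.96*h^2 - 0.29*h + 6.09)^2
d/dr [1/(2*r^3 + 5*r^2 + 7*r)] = (-6*r^2 - 10*r - 7)/(r^2*(2*r^2 + 5*r + 7)^2)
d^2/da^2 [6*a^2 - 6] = 12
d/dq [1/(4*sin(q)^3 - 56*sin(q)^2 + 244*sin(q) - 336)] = (-3*sin(q)^2 + 28*sin(q) - 61)*cos(q)/(4*(sin(q)^3 - 14*sin(q)^2 + 61*sin(q) - 84)^2)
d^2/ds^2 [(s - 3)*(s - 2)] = 2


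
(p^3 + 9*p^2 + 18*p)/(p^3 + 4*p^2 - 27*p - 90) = p/(p - 5)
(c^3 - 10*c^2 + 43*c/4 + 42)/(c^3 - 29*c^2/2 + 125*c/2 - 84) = (c + 3/2)/(c - 3)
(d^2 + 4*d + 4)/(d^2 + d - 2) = (d + 2)/(d - 1)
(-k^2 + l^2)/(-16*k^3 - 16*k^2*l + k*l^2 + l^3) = (k - l)/(16*k^2 - l^2)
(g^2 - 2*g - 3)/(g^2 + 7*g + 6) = (g - 3)/(g + 6)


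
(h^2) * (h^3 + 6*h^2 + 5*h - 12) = h^5 + 6*h^4 + 5*h^3 - 12*h^2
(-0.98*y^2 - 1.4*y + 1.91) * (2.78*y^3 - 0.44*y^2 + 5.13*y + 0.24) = -2.7244*y^5 - 3.4608*y^4 + 0.898399999999999*y^3 - 8.2576*y^2 + 9.4623*y + 0.4584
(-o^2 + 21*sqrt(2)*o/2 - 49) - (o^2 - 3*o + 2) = -2*o^2 + 3*o + 21*sqrt(2)*o/2 - 51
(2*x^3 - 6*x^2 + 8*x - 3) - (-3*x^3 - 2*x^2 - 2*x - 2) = 5*x^3 - 4*x^2 + 10*x - 1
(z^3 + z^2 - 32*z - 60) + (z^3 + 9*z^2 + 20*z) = 2*z^3 + 10*z^2 - 12*z - 60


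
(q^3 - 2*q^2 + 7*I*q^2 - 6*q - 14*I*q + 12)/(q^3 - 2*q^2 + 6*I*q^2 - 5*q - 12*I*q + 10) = (q + 6*I)/(q + 5*I)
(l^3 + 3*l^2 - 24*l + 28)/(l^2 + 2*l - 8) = (l^2 + 5*l - 14)/(l + 4)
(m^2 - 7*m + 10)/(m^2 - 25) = (m - 2)/(m + 5)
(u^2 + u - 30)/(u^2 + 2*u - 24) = (u - 5)/(u - 4)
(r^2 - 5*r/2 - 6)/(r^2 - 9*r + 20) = (r + 3/2)/(r - 5)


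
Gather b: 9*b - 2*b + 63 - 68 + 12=7*b + 7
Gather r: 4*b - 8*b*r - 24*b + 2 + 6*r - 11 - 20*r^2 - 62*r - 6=-20*b - 20*r^2 + r*(-8*b - 56) - 15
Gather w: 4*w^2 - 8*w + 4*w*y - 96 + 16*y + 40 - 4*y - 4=4*w^2 + w*(4*y - 8) + 12*y - 60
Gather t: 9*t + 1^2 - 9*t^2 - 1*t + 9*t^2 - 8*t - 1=0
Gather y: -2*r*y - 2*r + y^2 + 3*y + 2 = -2*r + y^2 + y*(3 - 2*r) + 2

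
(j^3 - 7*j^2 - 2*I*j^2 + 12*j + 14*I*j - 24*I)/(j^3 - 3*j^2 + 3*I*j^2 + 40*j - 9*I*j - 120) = (j^2 - 2*j*(2 + I) + 8*I)/(j^2 + 3*I*j + 40)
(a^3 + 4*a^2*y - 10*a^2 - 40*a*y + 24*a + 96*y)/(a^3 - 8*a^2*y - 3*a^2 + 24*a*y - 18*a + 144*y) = (-a^2 - 4*a*y + 4*a + 16*y)/(-a^2 + 8*a*y - 3*a + 24*y)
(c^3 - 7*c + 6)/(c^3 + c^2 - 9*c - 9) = (c^2 - 3*c + 2)/(c^2 - 2*c - 3)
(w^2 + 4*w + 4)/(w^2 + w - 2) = (w + 2)/(w - 1)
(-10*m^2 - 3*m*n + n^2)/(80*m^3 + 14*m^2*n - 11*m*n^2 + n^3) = -1/(8*m - n)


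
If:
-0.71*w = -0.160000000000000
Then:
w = 0.23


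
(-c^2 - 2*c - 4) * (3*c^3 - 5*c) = -3*c^5 - 6*c^4 - 7*c^3 + 10*c^2 + 20*c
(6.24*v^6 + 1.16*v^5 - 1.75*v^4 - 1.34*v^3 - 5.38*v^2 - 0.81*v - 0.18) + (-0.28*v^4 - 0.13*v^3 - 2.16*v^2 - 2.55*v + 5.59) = 6.24*v^6 + 1.16*v^5 - 2.03*v^4 - 1.47*v^3 - 7.54*v^2 - 3.36*v + 5.41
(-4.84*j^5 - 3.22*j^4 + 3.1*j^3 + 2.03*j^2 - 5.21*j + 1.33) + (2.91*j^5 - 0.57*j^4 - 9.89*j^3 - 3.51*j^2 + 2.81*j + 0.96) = -1.93*j^5 - 3.79*j^4 - 6.79*j^3 - 1.48*j^2 - 2.4*j + 2.29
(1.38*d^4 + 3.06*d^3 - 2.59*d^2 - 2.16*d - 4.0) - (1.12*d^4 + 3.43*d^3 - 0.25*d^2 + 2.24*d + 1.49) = 0.26*d^4 - 0.37*d^3 - 2.34*d^2 - 4.4*d - 5.49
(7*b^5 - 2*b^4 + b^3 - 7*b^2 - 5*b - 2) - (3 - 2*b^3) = 7*b^5 - 2*b^4 + 3*b^3 - 7*b^2 - 5*b - 5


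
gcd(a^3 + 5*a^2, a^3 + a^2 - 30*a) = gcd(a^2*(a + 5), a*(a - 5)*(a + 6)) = a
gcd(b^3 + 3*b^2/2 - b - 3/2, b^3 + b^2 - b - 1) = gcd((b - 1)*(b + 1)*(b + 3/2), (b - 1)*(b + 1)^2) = b^2 - 1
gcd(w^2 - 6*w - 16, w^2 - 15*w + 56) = w - 8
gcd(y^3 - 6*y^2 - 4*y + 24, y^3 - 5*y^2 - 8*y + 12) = y^2 - 4*y - 12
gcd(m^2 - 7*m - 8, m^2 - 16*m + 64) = m - 8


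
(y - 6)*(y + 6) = y^2 - 36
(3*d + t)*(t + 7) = 3*d*t + 21*d + t^2 + 7*t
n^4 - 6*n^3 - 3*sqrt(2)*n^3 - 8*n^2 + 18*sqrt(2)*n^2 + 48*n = n*(n - 6)*(n - 4*sqrt(2))*(n + sqrt(2))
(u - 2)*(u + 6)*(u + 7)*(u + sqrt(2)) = u^4 + sqrt(2)*u^3 + 11*u^3 + 11*sqrt(2)*u^2 + 16*u^2 - 84*u + 16*sqrt(2)*u - 84*sqrt(2)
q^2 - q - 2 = (q - 2)*(q + 1)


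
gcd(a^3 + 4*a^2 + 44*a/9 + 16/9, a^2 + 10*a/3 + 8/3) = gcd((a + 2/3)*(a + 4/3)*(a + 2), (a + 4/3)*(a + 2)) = a^2 + 10*a/3 + 8/3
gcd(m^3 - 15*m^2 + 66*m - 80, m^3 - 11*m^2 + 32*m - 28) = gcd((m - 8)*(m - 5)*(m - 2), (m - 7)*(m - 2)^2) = m - 2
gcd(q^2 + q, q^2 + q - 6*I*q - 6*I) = q + 1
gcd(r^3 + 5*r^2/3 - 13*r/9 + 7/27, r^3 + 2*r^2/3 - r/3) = r - 1/3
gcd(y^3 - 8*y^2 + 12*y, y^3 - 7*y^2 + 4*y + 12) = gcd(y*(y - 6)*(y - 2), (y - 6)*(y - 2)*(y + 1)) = y^2 - 8*y + 12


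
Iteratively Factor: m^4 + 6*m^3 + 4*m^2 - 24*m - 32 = (m + 4)*(m^3 + 2*m^2 - 4*m - 8) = (m + 2)*(m + 4)*(m^2 - 4) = (m + 2)^2*(m + 4)*(m - 2)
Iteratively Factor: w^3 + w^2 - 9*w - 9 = (w - 3)*(w^2 + 4*w + 3) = (w - 3)*(w + 1)*(w + 3)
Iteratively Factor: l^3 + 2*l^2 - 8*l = (l + 4)*(l^2 - 2*l) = l*(l + 4)*(l - 2)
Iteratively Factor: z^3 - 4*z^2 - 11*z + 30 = (z + 3)*(z^2 - 7*z + 10) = (z - 5)*(z + 3)*(z - 2)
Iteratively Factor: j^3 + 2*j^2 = (j)*(j^2 + 2*j) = j*(j + 2)*(j)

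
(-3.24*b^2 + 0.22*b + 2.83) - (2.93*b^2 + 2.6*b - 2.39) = -6.17*b^2 - 2.38*b + 5.22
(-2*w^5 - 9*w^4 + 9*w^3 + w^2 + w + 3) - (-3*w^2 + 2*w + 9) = -2*w^5 - 9*w^4 + 9*w^3 + 4*w^2 - w - 6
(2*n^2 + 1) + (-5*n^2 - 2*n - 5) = -3*n^2 - 2*n - 4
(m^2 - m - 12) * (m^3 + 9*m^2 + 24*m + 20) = m^5 + 8*m^4 + 3*m^3 - 112*m^2 - 308*m - 240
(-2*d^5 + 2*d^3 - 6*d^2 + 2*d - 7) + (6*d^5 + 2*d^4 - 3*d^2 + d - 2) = 4*d^5 + 2*d^4 + 2*d^3 - 9*d^2 + 3*d - 9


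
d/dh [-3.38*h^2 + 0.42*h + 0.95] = 0.42 - 6.76*h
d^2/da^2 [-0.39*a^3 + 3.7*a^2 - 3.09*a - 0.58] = 7.4 - 2.34*a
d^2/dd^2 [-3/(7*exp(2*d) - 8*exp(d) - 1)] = 12*(2*(7*exp(d) - 4)^2*exp(d) + (7*exp(d) - 2)*(-7*exp(2*d) + 8*exp(d) + 1))*exp(d)/(-7*exp(2*d) + 8*exp(d) + 1)^3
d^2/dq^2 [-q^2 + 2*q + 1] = -2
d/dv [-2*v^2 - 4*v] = -4*v - 4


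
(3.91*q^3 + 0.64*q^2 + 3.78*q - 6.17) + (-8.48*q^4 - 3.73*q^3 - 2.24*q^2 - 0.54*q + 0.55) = -8.48*q^4 + 0.18*q^3 - 1.6*q^2 + 3.24*q - 5.62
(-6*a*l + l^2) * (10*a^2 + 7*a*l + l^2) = -60*a^3*l - 32*a^2*l^2 + a*l^3 + l^4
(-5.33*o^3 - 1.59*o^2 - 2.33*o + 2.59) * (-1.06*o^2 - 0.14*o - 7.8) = 5.6498*o^5 + 2.4316*o^4 + 44.2664*o^3 + 9.9828*o^2 + 17.8114*o - 20.202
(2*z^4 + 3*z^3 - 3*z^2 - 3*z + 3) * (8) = 16*z^4 + 24*z^3 - 24*z^2 - 24*z + 24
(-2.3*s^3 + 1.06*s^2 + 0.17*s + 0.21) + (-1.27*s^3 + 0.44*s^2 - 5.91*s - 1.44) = -3.57*s^3 + 1.5*s^2 - 5.74*s - 1.23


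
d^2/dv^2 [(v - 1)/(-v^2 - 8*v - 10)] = 2*(-4*(v - 1)*(v + 4)^2 + (3*v + 7)*(v^2 + 8*v + 10))/(v^2 + 8*v + 10)^3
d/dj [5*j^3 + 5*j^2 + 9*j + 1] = 15*j^2 + 10*j + 9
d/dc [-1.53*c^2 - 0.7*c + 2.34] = -3.06*c - 0.7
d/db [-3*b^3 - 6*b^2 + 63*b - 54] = -9*b^2 - 12*b + 63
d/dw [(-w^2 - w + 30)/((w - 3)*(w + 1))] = 3*(w^2 - 18*w + 21)/(w^4 - 4*w^3 - 2*w^2 + 12*w + 9)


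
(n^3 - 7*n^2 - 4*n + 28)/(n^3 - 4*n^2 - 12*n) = (n^2 - 9*n + 14)/(n*(n - 6))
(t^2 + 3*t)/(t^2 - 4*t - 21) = t/(t - 7)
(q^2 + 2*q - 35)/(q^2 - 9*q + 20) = (q + 7)/(q - 4)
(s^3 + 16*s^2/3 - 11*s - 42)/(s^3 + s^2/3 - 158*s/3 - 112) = (s - 3)/(s - 8)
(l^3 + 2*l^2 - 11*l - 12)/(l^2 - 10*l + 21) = (l^2 + 5*l + 4)/(l - 7)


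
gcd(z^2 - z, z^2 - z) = z^2 - z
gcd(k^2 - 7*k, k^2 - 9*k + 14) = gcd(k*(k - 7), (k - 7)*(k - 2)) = k - 7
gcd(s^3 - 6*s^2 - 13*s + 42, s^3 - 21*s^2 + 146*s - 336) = s - 7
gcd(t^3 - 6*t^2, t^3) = t^2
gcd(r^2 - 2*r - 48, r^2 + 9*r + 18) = r + 6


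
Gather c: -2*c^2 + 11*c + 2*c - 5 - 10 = -2*c^2 + 13*c - 15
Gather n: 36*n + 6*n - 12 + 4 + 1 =42*n - 7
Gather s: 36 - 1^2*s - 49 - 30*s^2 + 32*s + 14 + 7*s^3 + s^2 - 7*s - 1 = 7*s^3 - 29*s^2 + 24*s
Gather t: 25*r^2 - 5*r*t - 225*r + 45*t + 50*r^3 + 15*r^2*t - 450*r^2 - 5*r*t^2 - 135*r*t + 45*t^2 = 50*r^3 - 425*r^2 - 225*r + t^2*(45 - 5*r) + t*(15*r^2 - 140*r + 45)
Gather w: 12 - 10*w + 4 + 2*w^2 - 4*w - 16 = 2*w^2 - 14*w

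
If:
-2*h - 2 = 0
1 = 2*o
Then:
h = -1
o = 1/2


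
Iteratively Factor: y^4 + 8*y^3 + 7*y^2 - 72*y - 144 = (y - 3)*(y^3 + 11*y^2 + 40*y + 48) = (y - 3)*(y + 3)*(y^2 + 8*y + 16) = (y - 3)*(y + 3)*(y + 4)*(y + 4)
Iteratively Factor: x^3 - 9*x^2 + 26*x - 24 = (x - 2)*(x^2 - 7*x + 12) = (x - 4)*(x - 2)*(x - 3)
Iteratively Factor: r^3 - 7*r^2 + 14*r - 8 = (r - 4)*(r^2 - 3*r + 2) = (r - 4)*(r - 1)*(r - 2)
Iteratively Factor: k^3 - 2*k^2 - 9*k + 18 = (k - 2)*(k^2 - 9) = (k - 2)*(k + 3)*(k - 3)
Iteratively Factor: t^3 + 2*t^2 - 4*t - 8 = (t + 2)*(t^2 - 4) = (t + 2)^2*(t - 2)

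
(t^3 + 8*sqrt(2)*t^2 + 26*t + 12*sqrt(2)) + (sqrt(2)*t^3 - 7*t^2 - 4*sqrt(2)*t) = t^3 + sqrt(2)*t^3 - 7*t^2 + 8*sqrt(2)*t^2 - 4*sqrt(2)*t + 26*t + 12*sqrt(2)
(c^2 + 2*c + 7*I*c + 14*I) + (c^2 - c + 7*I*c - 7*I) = 2*c^2 + c + 14*I*c + 7*I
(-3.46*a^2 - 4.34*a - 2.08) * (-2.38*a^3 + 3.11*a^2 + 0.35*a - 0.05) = 8.2348*a^5 - 0.431400000000002*a^4 - 9.758*a^3 - 7.8148*a^2 - 0.511*a + 0.104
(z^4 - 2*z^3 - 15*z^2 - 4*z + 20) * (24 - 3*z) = -3*z^5 + 30*z^4 - 3*z^3 - 348*z^2 - 156*z + 480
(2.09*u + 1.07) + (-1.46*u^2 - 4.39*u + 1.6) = -1.46*u^2 - 2.3*u + 2.67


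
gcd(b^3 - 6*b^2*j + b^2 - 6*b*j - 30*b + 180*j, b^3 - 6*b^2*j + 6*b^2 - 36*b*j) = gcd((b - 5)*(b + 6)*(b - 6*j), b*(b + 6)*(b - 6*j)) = b^2 - 6*b*j + 6*b - 36*j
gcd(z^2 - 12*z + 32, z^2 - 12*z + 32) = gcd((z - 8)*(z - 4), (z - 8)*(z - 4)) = z^2 - 12*z + 32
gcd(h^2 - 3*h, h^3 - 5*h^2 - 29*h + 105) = h - 3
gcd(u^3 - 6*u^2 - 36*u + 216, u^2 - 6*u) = u - 6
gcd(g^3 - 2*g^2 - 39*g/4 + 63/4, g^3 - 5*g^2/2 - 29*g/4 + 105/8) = g^2 - 5*g + 21/4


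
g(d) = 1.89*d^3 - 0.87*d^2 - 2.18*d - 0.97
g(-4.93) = -237.83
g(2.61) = 21.02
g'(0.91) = 0.93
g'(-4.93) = 144.21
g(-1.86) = -12.09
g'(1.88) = 14.59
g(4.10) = 105.73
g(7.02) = 594.69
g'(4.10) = 86.00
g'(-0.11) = -1.92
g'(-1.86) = 20.67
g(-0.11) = -0.74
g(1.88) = 4.42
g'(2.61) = 31.90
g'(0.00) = -2.18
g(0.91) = -2.25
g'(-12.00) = 835.18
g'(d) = 5.67*d^2 - 1.74*d - 2.18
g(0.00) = -0.97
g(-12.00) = -3366.01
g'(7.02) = 265.03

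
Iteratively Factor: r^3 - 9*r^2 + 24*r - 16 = (r - 4)*(r^2 - 5*r + 4) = (r - 4)^2*(r - 1)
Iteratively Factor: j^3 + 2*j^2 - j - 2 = (j + 1)*(j^2 + j - 2) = (j + 1)*(j + 2)*(j - 1)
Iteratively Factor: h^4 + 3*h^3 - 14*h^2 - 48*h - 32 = (h - 4)*(h^3 + 7*h^2 + 14*h + 8) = (h - 4)*(h + 1)*(h^2 + 6*h + 8) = (h - 4)*(h + 1)*(h + 4)*(h + 2)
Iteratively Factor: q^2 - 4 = (q - 2)*(q + 2)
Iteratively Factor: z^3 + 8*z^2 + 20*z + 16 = (z + 2)*(z^2 + 6*z + 8) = (z + 2)^2*(z + 4)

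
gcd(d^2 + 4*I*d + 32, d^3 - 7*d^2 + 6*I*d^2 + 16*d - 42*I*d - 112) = d + 8*I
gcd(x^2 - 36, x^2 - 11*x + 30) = x - 6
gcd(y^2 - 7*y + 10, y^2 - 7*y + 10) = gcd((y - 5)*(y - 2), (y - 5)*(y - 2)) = y^2 - 7*y + 10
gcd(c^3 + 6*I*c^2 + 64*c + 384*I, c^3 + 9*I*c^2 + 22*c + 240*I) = c^2 + 14*I*c - 48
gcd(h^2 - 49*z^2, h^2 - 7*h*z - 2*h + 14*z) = -h + 7*z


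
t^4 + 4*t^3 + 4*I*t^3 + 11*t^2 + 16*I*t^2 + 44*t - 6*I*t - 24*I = (t + 4)*(t - I)^2*(t + 6*I)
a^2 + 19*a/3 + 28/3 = (a + 7/3)*(a + 4)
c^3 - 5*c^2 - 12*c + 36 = (c - 6)*(c - 2)*(c + 3)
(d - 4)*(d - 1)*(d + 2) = d^3 - 3*d^2 - 6*d + 8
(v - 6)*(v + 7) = v^2 + v - 42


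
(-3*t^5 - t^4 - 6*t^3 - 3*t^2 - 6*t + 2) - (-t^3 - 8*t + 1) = -3*t^5 - t^4 - 5*t^3 - 3*t^2 + 2*t + 1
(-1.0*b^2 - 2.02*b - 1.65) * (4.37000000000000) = -4.37*b^2 - 8.8274*b - 7.2105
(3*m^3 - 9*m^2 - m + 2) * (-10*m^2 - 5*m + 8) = -30*m^5 + 75*m^4 + 79*m^3 - 87*m^2 - 18*m + 16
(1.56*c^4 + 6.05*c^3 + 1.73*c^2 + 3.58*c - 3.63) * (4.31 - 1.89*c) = -2.9484*c^5 - 4.7109*c^4 + 22.8058*c^3 + 0.690099999999999*c^2 + 22.2905*c - 15.6453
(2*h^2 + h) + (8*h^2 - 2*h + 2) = 10*h^2 - h + 2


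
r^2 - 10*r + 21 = (r - 7)*(r - 3)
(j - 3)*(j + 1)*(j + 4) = j^3 + 2*j^2 - 11*j - 12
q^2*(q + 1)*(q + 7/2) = q^4 + 9*q^3/2 + 7*q^2/2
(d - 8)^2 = d^2 - 16*d + 64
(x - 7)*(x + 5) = x^2 - 2*x - 35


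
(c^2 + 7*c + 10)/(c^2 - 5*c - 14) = (c + 5)/(c - 7)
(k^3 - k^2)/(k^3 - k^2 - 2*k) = k*(1 - k)/(-k^2 + k + 2)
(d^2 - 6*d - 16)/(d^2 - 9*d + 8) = (d + 2)/(d - 1)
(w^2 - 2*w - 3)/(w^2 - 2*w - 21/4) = 4*(-w^2 + 2*w + 3)/(-4*w^2 + 8*w + 21)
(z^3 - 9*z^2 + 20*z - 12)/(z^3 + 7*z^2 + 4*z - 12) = (z^2 - 8*z + 12)/(z^2 + 8*z + 12)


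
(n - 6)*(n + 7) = n^2 + n - 42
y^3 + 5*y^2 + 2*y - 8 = (y - 1)*(y + 2)*(y + 4)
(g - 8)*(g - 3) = g^2 - 11*g + 24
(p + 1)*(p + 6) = p^2 + 7*p + 6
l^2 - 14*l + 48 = (l - 8)*(l - 6)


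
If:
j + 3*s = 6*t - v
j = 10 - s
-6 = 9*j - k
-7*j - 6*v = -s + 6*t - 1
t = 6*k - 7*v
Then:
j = -2119/2540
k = -3831/2540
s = 27519/2540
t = 628/127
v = -2539/1270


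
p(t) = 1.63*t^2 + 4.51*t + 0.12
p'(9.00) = 33.85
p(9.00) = 172.74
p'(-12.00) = -34.61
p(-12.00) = 180.72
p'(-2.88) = -4.88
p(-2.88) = 0.65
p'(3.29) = 15.24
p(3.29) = 32.60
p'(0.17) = 5.06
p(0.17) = 0.93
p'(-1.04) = 1.12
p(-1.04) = -2.81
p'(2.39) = 12.30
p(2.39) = 20.21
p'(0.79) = 7.09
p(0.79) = 4.70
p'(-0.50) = 2.88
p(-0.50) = -1.73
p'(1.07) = 8.00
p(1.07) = 6.81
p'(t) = 3.26*t + 4.51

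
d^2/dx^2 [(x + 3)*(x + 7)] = 2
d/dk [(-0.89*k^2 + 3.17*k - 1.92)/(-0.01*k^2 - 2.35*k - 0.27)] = (2.1232*k^2 + 0.4422*k - 5.3679)/(0.0001*k^4 + 0.047*k^3 + 5.5279*k^2 + 1.269*k + 0.0729)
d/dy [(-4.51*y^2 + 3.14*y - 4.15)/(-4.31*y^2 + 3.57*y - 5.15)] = (-2.5673*y^2 + 10.68*y - 1.3555)/(18.5761*y^4 - 30.7734*y^3 + 57.1379*y^2 - 36.771*y + 26.5225)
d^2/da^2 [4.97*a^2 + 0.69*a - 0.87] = 9.94000000000000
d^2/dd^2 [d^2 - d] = 2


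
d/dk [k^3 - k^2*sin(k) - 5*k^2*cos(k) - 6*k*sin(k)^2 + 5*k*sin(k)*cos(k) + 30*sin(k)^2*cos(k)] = 5*k^2*sin(k) - k^2*cos(k) + 3*k^2 - 2*k*sin(k) - 6*k*sin(2*k) - 10*k*cos(k) + 5*k*cos(2*k) - 15*sin(k)/2 + 5*sin(2*k)/2 + 45*sin(3*k)/2 + 3*cos(2*k) - 3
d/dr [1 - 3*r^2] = -6*r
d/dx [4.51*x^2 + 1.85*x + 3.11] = 9.02*x + 1.85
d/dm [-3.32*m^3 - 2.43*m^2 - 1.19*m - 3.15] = -9.96*m^2 - 4.86*m - 1.19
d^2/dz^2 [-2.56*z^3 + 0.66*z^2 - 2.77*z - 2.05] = 1.32 - 15.36*z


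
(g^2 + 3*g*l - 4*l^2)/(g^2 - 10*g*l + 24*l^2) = (g^2 + 3*g*l - 4*l^2)/(g^2 - 10*g*l + 24*l^2)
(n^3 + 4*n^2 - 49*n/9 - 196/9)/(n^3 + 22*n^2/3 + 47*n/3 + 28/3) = (n - 7/3)/(n + 1)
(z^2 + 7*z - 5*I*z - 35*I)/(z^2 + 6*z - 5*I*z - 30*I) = (z + 7)/(z + 6)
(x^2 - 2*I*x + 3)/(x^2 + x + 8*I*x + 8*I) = (x^2 - 2*I*x + 3)/(x^2 + x + 8*I*x + 8*I)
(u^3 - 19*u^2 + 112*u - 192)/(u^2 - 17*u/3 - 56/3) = 3*(u^2 - 11*u + 24)/(3*u + 7)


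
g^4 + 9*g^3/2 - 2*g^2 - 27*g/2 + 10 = (g - 1)^2*(g + 5/2)*(g + 4)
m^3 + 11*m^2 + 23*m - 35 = (m - 1)*(m + 5)*(m + 7)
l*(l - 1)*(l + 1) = l^3 - l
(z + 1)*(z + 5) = z^2 + 6*z + 5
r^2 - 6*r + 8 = (r - 4)*(r - 2)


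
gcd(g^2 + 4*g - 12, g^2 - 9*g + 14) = g - 2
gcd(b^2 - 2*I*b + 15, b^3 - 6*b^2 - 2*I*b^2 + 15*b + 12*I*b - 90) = b^2 - 2*I*b + 15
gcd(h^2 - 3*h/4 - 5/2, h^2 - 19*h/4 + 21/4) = 1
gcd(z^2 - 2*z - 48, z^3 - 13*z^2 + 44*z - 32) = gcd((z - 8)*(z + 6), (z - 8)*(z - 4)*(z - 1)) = z - 8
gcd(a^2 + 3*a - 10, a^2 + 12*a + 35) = a + 5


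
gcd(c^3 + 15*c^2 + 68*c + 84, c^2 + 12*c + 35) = c + 7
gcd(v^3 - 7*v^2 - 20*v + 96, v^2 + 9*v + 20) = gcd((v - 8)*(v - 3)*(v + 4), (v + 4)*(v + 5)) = v + 4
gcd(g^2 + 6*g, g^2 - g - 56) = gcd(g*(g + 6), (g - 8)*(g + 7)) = 1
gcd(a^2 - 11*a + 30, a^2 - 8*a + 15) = a - 5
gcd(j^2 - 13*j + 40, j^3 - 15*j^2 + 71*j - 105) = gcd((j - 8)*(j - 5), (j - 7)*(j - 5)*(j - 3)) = j - 5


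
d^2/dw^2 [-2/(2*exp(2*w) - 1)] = (-32*exp(2*w) - 16)*exp(2*w)/(2*exp(2*w) - 1)^3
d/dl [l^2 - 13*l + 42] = 2*l - 13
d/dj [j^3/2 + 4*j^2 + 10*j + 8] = 3*j^2/2 + 8*j + 10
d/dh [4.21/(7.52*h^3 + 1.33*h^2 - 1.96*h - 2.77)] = (-94.9776*h^2 - 11.1986*h + 8.2516)/(7.52*h^3 + 1.33*h^2 - 1.96*h - 2.77)^2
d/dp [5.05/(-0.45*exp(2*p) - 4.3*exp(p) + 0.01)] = (4.545*exp(p) + 21.715)*exp(p)/(0.45*exp(2*p) + 4.3*exp(p) - 0.01)^2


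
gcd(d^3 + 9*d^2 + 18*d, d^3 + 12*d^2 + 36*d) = d^2 + 6*d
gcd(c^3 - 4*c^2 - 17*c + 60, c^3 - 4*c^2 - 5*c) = c - 5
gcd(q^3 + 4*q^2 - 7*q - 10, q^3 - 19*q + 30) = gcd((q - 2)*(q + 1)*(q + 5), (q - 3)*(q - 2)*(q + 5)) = q^2 + 3*q - 10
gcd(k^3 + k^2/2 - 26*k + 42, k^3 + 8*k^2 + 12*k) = k + 6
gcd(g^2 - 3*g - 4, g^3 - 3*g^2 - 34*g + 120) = g - 4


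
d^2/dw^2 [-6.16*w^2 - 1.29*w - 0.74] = -12.3200000000000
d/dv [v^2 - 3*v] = 2*v - 3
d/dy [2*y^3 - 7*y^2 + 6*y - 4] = 6*y^2 - 14*y + 6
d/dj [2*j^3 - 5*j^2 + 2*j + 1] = 6*j^2 - 10*j + 2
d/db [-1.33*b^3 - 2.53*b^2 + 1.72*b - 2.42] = -3.99*b^2 - 5.06*b + 1.72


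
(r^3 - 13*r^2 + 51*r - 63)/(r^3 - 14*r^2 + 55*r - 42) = (r^2 - 6*r + 9)/(r^2 - 7*r + 6)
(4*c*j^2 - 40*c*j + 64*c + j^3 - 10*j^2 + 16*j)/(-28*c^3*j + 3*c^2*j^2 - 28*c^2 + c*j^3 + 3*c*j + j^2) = (4*c*j^2 - 40*c*j + 64*c + j^3 - 10*j^2 + 16*j)/(-28*c^3*j + 3*c^2*j^2 - 28*c^2 + c*j^3 + 3*c*j + j^2)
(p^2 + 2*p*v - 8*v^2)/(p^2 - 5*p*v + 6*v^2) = (p + 4*v)/(p - 3*v)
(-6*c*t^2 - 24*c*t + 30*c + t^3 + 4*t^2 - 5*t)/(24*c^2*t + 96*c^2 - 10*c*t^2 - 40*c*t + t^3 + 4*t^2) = (t^2 + 4*t - 5)/(-4*c*t - 16*c + t^2 + 4*t)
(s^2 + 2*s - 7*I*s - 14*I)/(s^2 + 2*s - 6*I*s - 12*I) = (s - 7*I)/(s - 6*I)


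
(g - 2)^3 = g^3 - 6*g^2 + 12*g - 8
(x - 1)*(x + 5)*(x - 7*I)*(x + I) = x^4 + 4*x^3 - 6*I*x^3 + 2*x^2 - 24*I*x^2 + 28*x + 30*I*x - 35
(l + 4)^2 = l^2 + 8*l + 16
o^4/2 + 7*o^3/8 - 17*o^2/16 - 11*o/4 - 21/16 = (o/2 + 1/2)*(o - 7/4)*(o + 1)*(o + 3/2)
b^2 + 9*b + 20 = (b + 4)*(b + 5)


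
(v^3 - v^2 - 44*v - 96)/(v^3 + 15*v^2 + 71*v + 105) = (v^2 - 4*v - 32)/(v^2 + 12*v + 35)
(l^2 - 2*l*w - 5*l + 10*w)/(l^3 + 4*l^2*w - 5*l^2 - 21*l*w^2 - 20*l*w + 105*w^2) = (-l + 2*w)/(-l^2 - 4*l*w + 21*w^2)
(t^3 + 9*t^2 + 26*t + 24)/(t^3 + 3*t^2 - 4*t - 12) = (t + 4)/(t - 2)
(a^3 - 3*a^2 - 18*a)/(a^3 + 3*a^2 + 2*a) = (a^2 - 3*a - 18)/(a^2 + 3*a + 2)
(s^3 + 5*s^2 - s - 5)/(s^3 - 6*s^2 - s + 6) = (s + 5)/(s - 6)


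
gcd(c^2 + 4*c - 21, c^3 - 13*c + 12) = c - 3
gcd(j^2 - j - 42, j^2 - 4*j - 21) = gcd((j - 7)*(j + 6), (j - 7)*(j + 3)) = j - 7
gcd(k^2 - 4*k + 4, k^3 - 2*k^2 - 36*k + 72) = k - 2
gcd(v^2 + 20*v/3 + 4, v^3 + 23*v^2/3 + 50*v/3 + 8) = v + 2/3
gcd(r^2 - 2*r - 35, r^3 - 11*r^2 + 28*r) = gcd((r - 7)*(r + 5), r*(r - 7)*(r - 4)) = r - 7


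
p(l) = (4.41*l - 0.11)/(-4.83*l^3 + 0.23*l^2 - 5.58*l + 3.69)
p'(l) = (4.41*l - 0.11)*(14.49*l^2 - 0.46*l + 5.58)/(-4.83*l^3 + 0.23*l^2 - 5.58*l + 3.69)^2 + 4.41/(-4.83*l^3 + 0.23*l^2 - 5.58*l + 3.69) = (42.6006*l^3 - 2.6082*l^2 + 0.0505999999999993*l + 15.6591)/(23.3289*l^6 - 2.2218*l^5 + 53.9557*l^4 - 38.2122*l^3 + 32.8338*l^2 - 41.1804*l + 13.6161)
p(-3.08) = -0.08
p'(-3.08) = -0.05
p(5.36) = -0.03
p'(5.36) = 0.01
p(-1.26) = -0.27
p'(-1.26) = -0.17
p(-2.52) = -0.12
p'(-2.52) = -0.07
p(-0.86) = -0.33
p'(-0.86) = -0.10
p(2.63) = -0.12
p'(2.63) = 0.08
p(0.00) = -0.03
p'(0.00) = 1.15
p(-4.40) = -0.04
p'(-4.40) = -0.02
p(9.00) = -0.01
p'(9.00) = 0.00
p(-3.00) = -0.09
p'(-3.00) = -0.05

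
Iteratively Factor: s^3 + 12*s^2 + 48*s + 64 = (s + 4)*(s^2 + 8*s + 16) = (s + 4)^2*(s + 4)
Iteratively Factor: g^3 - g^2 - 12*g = (g + 3)*(g^2 - 4*g) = (g - 4)*(g + 3)*(g)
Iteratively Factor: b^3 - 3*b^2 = (b)*(b^2 - 3*b) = b*(b - 3)*(b)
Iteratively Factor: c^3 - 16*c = (c + 4)*(c^2 - 4*c) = c*(c + 4)*(c - 4)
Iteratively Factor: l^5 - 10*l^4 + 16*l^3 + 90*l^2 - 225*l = (l + 3)*(l^4 - 13*l^3 + 55*l^2 - 75*l) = (l - 3)*(l + 3)*(l^3 - 10*l^2 + 25*l) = (l - 5)*(l - 3)*(l + 3)*(l^2 - 5*l) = (l - 5)^2*(l - 3)*(l + 3)*(l)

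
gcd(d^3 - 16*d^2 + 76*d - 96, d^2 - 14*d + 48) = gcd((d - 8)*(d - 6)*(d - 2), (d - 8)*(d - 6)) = d^2 - 14*d + 48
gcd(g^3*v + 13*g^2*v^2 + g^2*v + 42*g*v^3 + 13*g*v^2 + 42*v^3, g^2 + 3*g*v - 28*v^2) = g + 7*v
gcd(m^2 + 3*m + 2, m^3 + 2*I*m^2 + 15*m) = 1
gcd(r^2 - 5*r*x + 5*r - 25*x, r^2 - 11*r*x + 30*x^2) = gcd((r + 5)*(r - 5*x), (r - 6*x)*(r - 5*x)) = -r + 5*x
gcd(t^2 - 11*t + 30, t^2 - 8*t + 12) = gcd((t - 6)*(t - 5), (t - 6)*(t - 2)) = t - 6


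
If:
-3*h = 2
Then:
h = -2/3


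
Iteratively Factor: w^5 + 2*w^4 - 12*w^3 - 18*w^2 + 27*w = (w - 1)*(w^4 + 3*w^3 - 9*w^2 - 27*w) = (w - 1)*(w + 3)*(w^3 - 9*w) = (w - 1)*(w + 3)^2*(w^2 - 3*w) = (w - 3)*(w - 1)*(w + 3)^2*(w)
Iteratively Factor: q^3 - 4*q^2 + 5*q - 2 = (q - 1)*(q^2 - 3*q + 2) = (q - 1)^2*(q - 2)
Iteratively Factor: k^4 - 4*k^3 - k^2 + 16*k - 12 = (k - 3)*(k^3 - k^2 - 4*k + 4) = (k - 3)*(k - 2)*(k^2 + k - 2) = (k - 3)*(k - 2)*(k - 1)*(k + 2)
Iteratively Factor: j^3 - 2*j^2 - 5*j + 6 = (j - 3)*(j^2 + j - 2) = (j - 3)*(j + 2)*(j - 1)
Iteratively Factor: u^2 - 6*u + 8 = (u - 2)*(u - 4)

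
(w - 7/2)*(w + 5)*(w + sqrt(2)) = w^3 + sqrt(2)*w^2 + 3*w^2/2 - 35*w/2 + 3*sqrt(2)*w/2 - 35*sqrt(2)/2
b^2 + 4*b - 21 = (b - 3)*(b + 7)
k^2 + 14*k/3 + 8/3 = (k + 2/3)*(k + 4)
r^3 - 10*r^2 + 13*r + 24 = (r - 8)*(r - 3)*(r + 1)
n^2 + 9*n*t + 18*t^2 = (n + 3*t)*(n + 6*t)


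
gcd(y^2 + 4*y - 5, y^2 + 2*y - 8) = 1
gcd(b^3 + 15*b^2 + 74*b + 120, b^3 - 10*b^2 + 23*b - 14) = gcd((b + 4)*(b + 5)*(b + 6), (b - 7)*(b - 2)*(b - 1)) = 1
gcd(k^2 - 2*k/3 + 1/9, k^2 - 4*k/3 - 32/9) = 1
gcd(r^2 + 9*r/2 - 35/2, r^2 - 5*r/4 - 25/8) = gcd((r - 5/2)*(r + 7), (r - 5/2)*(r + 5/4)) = r - 5/2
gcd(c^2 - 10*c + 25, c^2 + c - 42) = 1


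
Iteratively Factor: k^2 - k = (k)*(k - 1)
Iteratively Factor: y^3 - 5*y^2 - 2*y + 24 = (y + 2)*(y^2 - 7*y + 12) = (y - 3)*(y + 2)*(y - 4)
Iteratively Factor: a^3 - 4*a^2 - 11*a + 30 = (a - 2)*(a^2 - 2*a - 15) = (a - 2)*(a + 3)*(a - 5)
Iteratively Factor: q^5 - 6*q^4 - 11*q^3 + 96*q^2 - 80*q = (q + 4)*(q^4 - 10*q^3 + 29*q^2 - 20*q) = (q - 5)*(q + 4)*(q^3 - 5*q^2 + 4*q) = (q - 5)*(q - 1)*(q + 4)*(q^2 - 4*q) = q*(q - 5)*(q - 1)*(q + 4)*(q - 4)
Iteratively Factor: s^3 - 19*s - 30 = (s - 5)*(s^2 + 5*s + 6) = (s - 5)*(s + 2)*(s + 3)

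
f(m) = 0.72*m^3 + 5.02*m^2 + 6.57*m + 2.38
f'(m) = 2.16*m^2 + 10.04*m + 6.57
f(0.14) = 3.40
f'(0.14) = 8.02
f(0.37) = 5.53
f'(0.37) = 10.58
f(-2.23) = 4.71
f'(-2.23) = -5.08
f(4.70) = 218.90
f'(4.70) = 101.47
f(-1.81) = 2.66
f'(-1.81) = -4.53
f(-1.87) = 2.94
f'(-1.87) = -4.65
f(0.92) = 13.23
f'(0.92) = 17.64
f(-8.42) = -126.84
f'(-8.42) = 75.17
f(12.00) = 2048.26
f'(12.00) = 438.09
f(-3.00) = 8.41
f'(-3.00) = -4.11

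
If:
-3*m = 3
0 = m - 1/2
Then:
No Solution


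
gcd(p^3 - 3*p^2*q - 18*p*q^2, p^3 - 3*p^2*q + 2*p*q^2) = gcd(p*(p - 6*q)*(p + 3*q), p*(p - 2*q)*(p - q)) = p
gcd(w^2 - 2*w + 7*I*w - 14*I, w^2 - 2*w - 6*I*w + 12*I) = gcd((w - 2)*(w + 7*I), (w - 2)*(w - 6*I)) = w - 2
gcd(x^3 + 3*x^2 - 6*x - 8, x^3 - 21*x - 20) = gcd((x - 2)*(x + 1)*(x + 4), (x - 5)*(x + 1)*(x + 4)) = x^2 + 5*x + 4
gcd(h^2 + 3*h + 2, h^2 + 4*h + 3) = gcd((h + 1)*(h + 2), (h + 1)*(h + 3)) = h + 1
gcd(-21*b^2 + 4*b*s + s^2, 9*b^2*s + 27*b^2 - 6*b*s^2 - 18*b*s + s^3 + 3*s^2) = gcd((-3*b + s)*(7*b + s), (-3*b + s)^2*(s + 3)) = -3*b + s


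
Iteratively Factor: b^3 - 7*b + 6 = (b + 3)*(b^2 - 3*b + 2) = (b - 2)*(b + 3)*(b - 1)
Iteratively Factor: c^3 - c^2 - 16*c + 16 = (c - 1)*(c^2 - 16) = (c - 1)*(c + 4)*(c - 4)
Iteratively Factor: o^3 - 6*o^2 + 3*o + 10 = (o + 1)*(o^2 - 7*o + 10) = (o - 2)*(o + 1)*(o - 5)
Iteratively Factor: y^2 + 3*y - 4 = (y - 1)*(y + 4)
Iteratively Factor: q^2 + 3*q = (q + 3)*(q)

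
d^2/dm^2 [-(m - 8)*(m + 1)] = -2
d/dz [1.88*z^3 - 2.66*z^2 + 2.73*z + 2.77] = 5.64*z^2 - 5.32*z + 2.73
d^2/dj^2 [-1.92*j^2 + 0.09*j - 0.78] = -3.84000000000000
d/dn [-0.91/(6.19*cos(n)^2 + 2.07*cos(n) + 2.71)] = -(11.2658*cos(n) + 1.8837)*sin(n)/(6.19*cos(n)^2 + 2.07*cos(n) + 2.71)^2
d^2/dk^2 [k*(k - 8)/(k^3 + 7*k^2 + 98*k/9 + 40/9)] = 18*(81*k^6 - 1944*k^5 - 16254*k^4 - 33390*k^3 + 9720*k^2 + 60480*k + 32960)/(729*k^9 + 15309*k^8 + 130977*k^7 + 593163*k^6 + 1562274*k^5 + 2503116*k^4 + 2466152*k^3 + 1454880*k^2 + 470400*k + 64000)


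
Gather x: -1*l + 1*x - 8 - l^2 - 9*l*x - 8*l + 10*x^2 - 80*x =-l^2 - 9*l + 10*x^2 + x*(-9*l - 79) - 8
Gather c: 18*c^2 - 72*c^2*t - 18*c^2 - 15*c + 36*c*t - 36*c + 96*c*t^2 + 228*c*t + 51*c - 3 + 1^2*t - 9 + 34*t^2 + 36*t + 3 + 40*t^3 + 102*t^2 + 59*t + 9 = -72*c^2*t + c*(96*t^2 + 264*t) + 40*t^3 + 136*t^2 + 96*t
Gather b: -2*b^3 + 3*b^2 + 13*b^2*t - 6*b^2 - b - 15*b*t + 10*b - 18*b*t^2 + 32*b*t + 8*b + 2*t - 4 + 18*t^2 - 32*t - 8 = -2*b^3 + b^2*(13*t - 3) + b*(-18*t^2 + 17*t + 17) + 18*t^2 - 30*t - 12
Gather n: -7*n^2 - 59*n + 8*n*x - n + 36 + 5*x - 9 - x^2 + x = -7*n^2 + n*(8*x - 60) - x^2 + 6*x + 27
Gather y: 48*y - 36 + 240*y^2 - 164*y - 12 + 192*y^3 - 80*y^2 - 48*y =192*y^3 + 160*y^2 - 164*y - 48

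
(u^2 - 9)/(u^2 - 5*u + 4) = (u^2 - 9)/(u^2 - 5*u + 4)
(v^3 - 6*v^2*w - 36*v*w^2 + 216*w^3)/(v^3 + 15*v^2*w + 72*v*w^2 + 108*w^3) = (v^2 - 12*v*w + 36*w^2)/(v^2 + 9*v*w + 18*w^2)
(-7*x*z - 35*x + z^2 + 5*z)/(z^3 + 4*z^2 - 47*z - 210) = (-7*x + z)/(z^2 - z - 42)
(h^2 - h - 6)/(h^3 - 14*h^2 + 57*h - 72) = (h + 2)/(h^2 - 11*h + 24)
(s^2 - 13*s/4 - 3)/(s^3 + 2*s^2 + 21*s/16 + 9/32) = 8*(s - 4)/(8*s^2 + 10*s + 3)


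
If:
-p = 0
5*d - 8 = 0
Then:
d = 8/5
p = 0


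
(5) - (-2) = 7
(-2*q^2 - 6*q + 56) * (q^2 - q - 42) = -2*q^4 - 4*q^3 + 146*q^2 + 196*q - 2352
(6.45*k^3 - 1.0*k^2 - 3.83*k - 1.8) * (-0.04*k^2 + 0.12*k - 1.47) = -0.258*k^5 + 0.814*k^4 - 9.4483*k^3 + 1.0824*k^2 + 5.4141*k + 2.646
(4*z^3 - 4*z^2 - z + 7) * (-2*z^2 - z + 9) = -8*z^5 + 4*z^4 + 42*z^3 - 49*z^2 - 16*z + 63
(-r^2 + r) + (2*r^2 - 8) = r^2 + r - 8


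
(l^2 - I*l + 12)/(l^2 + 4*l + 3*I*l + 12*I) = (l - 4*I)/(l + 4)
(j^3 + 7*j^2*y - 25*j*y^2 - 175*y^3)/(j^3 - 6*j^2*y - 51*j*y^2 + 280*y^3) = (-j - 5*y)/(-j + 8*y)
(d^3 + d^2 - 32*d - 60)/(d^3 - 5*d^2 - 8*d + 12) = (d + 5)/(d - 1)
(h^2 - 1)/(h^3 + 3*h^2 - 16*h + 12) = (h + 1)/(h^2 + 4*h - 12)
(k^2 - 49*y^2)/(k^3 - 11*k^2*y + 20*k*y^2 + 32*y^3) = (k^2 - 49*y^2)/(k^3 - 11*k^2*y + 20*k*y^2 + 32*y^3)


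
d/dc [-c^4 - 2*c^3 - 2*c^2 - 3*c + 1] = -4*c^3 - 6*c^2 - 4*c - 3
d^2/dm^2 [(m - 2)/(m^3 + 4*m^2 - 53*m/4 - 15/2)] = 32*(12*m^5 - 139*m^3 + 114*m^2 + 1452*m - 2042)/(64*m^9 + 768*m^8 + 528*m^7 - 17696*m^6 - 18516*m^5 + 149952*m^4 + 14563*m^3 - 209610*m^2 - 143100*m - 27000)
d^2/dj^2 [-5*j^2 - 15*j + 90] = -10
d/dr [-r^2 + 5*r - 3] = 5 - 2*r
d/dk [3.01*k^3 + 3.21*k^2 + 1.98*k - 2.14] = 9.03*k^2 + 6.42*k + 1.98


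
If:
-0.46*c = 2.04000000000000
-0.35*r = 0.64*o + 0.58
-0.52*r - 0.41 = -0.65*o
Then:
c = -4.43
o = -0.28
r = -1.14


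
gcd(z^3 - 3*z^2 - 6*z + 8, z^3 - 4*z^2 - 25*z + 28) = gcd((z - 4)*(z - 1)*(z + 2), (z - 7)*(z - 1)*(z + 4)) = z - 1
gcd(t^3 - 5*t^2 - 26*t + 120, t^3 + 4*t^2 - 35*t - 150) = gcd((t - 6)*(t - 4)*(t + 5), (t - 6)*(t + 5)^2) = t^2 - t - 30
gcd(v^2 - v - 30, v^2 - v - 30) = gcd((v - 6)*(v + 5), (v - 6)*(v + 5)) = v^2 - v - 30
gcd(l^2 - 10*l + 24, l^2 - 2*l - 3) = 1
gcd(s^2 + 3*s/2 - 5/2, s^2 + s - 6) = 1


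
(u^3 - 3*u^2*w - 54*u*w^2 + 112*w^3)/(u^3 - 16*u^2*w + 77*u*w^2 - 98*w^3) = (u^2 - u*w - 56*w^2)/(u^2 - 14*u*w + 49*w^2)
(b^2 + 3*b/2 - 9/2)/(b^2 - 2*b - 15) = (b - 3/2)/(b - 5)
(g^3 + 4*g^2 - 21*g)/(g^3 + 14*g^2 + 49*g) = (g - 3)/(g + 7)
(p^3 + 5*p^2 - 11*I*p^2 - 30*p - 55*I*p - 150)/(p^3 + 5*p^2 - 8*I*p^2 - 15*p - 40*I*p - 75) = (p - 6*I)/(p - 3*I)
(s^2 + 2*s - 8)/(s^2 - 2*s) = (s + 4)/s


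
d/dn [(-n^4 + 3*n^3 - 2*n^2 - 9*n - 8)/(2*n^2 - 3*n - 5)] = (-4*n^5 + 15*n^4 + 2*n^3 - 21*n^2 + 52*n + 21)/(4*n^4 - 12*n^3 - 11*n^2 + 30*n + 25)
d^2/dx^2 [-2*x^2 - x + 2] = -4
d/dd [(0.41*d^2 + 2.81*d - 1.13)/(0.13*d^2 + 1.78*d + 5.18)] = (0.3645*d^2 + 4.5414*d + 16.5672)/(0.0169*d^4 + 0.4628*d^3 + 4.5152*d^2 + 18.4408*d + 26.8324)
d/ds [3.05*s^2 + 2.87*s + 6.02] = 6.1*s + 2.87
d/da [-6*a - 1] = -6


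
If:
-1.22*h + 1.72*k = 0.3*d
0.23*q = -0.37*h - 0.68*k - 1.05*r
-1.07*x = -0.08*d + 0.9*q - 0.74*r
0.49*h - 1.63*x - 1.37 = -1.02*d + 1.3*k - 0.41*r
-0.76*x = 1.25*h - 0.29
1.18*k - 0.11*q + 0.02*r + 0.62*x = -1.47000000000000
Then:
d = -4.16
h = 2.79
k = 1.25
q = 2.67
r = -2.38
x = -4.20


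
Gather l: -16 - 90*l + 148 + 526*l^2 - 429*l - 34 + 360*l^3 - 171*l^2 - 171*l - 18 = 360*l^3 + 355*l^2 - 690*l + 80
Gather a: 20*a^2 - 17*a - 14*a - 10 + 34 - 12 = 20*a^2 - 31*a + 12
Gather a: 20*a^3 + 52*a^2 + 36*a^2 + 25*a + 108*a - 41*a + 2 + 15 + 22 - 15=20*a^3 + 88*a^2 + 92*a + 24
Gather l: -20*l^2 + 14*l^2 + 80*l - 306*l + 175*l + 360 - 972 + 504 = -6*l^2 - 51*l - 108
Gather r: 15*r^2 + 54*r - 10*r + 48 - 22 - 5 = 15*r^2 + 44*r + 21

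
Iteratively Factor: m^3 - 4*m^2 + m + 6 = (m - 3)*(m^2 - m - 2) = (m - 3)*(m - 2)*(m + 1)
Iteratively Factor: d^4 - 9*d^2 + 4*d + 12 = (d - 2)*(d^3 + 2*d^2 - 5*d - 6) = (d - 2)^2*(d^2 + 4*d + 3) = (d - 2)^2*(d + 3)*(d + 1)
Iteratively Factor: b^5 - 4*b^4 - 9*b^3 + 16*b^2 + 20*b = (b + 1)*(b^4 - 5*b^3 - 4*b^2 + 20*b) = (b - 2)*(b + 1)*(b^3 - 3*b^2 - 10*b) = (b - 5)*(b - 2)*(b + 1)*(b^2 + 2*b) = (b - 5)*(b - 2)*(b + 1)*(b + 2)*(b)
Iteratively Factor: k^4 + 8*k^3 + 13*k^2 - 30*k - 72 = (k - 2)*(k^3 + 10*k^2 + 33*k + 36) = (k - 2)*(k + 3)*(k^2 + 7*k + 12) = (k - 2)*(k + 3)*(k + 4)*(k + 3)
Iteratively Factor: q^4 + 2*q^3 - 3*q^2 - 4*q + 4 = (q - 1)*(q^3 + 3*q^2 - 4) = (q - 1)^2*(q^2 + 4*q + 4) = (q - 1)^2*(q + 2)*(q + 2)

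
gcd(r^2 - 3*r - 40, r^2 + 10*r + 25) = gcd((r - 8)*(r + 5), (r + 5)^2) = r + 5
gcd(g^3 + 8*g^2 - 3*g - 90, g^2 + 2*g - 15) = g^2 + 2*g - 15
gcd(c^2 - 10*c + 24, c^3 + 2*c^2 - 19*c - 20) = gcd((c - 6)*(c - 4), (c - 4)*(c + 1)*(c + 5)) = c - 4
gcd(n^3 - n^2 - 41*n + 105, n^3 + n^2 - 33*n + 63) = n^2 + 4*n - 21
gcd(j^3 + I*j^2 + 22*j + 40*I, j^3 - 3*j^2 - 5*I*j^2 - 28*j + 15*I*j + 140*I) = j - 5*I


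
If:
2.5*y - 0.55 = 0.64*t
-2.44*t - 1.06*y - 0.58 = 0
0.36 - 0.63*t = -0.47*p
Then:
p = -1.17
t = -0.30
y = 0.14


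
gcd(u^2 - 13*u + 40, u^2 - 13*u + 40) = u^2 - 13*u + 40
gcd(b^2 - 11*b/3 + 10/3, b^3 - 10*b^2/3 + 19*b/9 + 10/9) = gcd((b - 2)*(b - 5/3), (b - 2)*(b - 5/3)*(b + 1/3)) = b^2 - 11*b/3 + 10/3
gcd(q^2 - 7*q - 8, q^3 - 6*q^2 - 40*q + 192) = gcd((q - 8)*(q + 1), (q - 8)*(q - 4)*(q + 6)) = q - 8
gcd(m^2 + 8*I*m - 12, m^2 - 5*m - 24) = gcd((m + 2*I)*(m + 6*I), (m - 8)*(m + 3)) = 1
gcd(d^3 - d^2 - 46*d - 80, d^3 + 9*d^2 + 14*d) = d + 2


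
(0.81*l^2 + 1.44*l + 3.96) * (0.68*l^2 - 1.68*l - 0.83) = 0.5508*l^4 - 0.3816*l^3 - 0.3987*l^2 - 7.848*l - 3.2868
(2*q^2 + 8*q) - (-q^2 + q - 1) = 3*q^2 + 7*q + 1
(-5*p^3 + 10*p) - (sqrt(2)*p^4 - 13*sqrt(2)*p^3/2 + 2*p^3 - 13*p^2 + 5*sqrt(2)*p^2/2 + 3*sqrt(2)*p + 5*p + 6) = -sqrt(2)*p^4 - 7*p^3 + 13*sqrt(2)*p^3/2 - 5*sqrt(2)*p^2/2 + 13*p^2 - 3*sqrt(2)*p + 5*p - 6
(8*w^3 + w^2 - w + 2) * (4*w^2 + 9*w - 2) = 32*w^5 + 76*w^4 - 11*w^3 - 3*w^2 + 20*w - 4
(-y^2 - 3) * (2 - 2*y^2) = 2*y^4 + 4*y^2 - 6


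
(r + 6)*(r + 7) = r^2 + 13*r + 42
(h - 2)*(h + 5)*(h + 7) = h^3 + 10*h^2 + 11*h - 70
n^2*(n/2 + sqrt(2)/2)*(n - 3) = n^4/2 - 3*n^3/2 + sqrt(2)*n^3/2 - 3*sqrt(2)*n^2/2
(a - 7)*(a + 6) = a^2 - a - 42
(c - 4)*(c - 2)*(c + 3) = c^3 - 3*c^2 - 10*c + 24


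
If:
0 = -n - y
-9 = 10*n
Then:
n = -9/10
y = 9/10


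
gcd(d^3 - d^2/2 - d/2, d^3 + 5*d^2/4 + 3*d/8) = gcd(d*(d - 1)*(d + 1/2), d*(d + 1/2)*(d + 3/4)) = d^2 + d/2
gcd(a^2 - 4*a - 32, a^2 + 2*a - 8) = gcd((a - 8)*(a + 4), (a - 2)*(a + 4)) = a + 4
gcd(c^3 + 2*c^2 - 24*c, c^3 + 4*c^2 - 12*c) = c^2 + 6*c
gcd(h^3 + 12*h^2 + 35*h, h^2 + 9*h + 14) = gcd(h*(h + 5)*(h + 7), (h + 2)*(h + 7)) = h + 7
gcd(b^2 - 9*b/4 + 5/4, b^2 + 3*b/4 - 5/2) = b - 5/4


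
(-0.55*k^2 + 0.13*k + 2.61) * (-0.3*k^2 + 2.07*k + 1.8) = 0.165*k^4 - 1.1775*k^3 - 1.5039*k^2 + 5.6367*k + 4.698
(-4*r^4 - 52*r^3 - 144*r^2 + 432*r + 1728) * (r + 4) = -4*r^5 - 68*r^4 - 352*r^3 - 144*r^2 + 3456*r + 6912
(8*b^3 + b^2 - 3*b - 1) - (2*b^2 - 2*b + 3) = 8*b^3 - b^2 - b - 4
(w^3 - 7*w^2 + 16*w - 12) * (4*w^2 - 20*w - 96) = 4*w^5 - 48*w^4 + 108*w^3 + 304*w^2 - 1296*w + 1152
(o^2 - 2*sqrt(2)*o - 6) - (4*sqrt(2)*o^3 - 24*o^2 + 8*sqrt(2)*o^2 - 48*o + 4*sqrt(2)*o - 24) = -4*sqrt(2)*o^3 - 8*sqrt(2)*o^2 + 25*o^2 - 6*sqrt(2)*o + 48*o + 18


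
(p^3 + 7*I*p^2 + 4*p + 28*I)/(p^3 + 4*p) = (p + 7*I)/p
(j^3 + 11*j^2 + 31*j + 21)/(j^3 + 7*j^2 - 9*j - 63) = (j + 1)/(j - 3)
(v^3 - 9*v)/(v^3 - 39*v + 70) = v*(v^2 - 9)/(v^3 - 39*v + 70)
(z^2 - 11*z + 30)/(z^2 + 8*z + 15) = (z^2 - 11*z + 30)/(z^2 + 8*z + 15)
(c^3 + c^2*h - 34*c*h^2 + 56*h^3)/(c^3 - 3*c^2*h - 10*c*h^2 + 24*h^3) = (c + 7*h)/(c + 3*h)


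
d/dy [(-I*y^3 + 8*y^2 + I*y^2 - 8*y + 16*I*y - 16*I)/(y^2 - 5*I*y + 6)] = (-I*y^4 - 10*y^3 + y^2*(13 - 74*I) + y*(96 + 44*I) + 32 + 96*I)/(y^4 - 10*I*y^3 - 13*y^2 - 60*I*y + 36)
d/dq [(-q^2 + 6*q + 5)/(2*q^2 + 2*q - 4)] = (-7*q^2 - 6*q - 17)/(2*(q^4 + 2*q^3 - 3*q^2 - 4*q + 4))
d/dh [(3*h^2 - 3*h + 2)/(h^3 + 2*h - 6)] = (-3*h^4 + 6*h^3 - 36*h + 14)/(h^6 + 4*h^4 - 12*h^3 + 4*h^2 - 24*h + 36)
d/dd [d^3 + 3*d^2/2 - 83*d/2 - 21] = 3*d^2 + 3*d - 83/2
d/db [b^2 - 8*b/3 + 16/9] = 2*b - 8/3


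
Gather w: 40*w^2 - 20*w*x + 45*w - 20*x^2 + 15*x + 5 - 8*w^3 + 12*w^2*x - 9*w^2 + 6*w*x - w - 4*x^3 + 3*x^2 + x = -8*w^3 + w^2*(12*x + 31) + w*(44 - 14*x) - 4*x^3 - 17*x^2 + 16*x + 5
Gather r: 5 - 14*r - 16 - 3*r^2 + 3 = -3*r^2 - 14*r - 8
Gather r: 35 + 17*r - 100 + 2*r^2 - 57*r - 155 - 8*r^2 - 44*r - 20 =-6*r^2 - 84*r - 240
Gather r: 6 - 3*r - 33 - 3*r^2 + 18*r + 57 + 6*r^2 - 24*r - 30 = 3*r^2 - 9*r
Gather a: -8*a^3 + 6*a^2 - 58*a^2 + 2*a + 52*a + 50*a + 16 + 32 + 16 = -8*a^3 - 52*a^2 + 104*a + 64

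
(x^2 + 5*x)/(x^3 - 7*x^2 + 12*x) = (x + 5)/(x^2 - 7*x + 12)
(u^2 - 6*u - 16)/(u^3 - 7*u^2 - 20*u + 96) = (u + 2)/(u^2 + u - 12)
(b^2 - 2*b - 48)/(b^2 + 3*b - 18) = (b - 8)/(b - 3)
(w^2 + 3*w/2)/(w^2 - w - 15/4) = 2*w/(2*w - 5)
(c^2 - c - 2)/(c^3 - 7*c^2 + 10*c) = (c + 1)/(c*(c - 5))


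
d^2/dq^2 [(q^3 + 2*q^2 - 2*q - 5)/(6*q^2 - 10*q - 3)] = 2*(166*q^3 - 342*q^2 + 819*q - 512)/(216*q^6 - 1080*q^5 + 1476*q^4 + 80*q^3 - 738*q^2 - 270*q - 27)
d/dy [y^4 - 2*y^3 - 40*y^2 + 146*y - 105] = 4*y^3 - 6*y^2 - 80*y + 146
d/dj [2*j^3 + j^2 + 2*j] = 6*j^2 + 2*j + 2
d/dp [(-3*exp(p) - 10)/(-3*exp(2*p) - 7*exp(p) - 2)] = (-(3*exp(p) + 10)*(6*exp(p) + 7) + 9*exp(2*p) + 21*exp(p) + 6)*exp(p)/(3*exp(2*p) + 7*exp(p) + 2)^2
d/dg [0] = 0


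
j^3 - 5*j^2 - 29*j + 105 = (j - 7)*(j - 3)*(j + 5)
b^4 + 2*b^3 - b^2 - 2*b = b*(b - 1)*(b + 1)*(b + 2)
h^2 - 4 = (h - 2)*(h + 2)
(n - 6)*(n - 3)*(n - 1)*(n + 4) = n^4 - 6*n^3 - 13*n^2 + 90*n - 72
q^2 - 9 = (q - 3)*(q + 3)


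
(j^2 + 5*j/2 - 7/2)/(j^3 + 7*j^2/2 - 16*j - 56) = (j - 1)/(j^2 - 16)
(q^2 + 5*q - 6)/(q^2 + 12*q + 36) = (q - 1)/(q + 6)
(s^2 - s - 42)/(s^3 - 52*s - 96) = (s - 7)/(s^2 - 6*s - 16)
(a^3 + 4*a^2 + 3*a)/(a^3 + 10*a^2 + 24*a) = (a^2 + 4*a + 3)/(a^2 + 10*a + 24)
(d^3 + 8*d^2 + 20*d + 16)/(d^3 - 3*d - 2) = (d^3 + 8*d^2 + 20*d + 16)/(d^3 - 3*d - 2)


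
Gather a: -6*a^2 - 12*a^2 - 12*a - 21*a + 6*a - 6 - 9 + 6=-18*a^2 - 27*a - 9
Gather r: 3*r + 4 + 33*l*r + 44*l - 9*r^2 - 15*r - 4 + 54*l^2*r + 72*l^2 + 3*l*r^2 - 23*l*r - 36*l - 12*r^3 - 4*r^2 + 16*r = 72*l^2 + 8*l - 12*r^3 + r^2*(3*l - 13) + r*(54*l^2 + 10*l + 4)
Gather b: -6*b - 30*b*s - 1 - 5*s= b*(-30*s - 6) - 5*s - 1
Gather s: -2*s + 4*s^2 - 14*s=4*s^2 - 16*s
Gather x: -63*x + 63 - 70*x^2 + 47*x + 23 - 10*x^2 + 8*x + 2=-80*x^2 - 8*x + 88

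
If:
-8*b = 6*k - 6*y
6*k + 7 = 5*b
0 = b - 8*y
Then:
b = 4/7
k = -29/42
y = 1/14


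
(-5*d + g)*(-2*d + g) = 10*d^2 - 7*d*g + g^2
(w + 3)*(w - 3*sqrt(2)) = w^2 - 3*sqrt(2)*w + 3*w - 9*sqrt(2)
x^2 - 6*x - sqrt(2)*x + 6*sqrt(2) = (x - 6)*(x - sqrt(2))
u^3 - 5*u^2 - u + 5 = (u - 5)*(u - 1)*(u + 1)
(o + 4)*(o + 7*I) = o^2 + 4*o + 7*I*o + 28*I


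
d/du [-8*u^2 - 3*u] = -16*u - 3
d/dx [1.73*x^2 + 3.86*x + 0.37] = 3.46*x + 3.86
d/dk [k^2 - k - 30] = 2*k - 1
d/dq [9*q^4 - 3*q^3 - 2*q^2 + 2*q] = 36*q^3 - 9*q^2 - 4*q + 2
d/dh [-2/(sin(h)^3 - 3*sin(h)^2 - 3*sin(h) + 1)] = 6*(sin(h)^2 - 2*sin(h) - 1)*cos(h)/(sin(h)^3 - 3*sin(h)^2 - 3*sin(h) + 1)^2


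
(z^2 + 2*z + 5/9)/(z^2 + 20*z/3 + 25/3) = (z + 1/3)/(z + 5)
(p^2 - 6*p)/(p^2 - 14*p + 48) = p/(p - 8)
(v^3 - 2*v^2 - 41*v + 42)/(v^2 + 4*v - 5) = (v^2 - v - 42)/(v + 5)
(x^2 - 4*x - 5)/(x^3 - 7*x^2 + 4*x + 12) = (x - 5)/(x^2 - 8*x + 12)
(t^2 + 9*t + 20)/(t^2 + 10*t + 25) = (t + 4)/(t + 5)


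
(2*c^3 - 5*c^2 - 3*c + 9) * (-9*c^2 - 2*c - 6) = -18*c^5 + 41*c^4 + 25*c^3 - 45*c^2 - 54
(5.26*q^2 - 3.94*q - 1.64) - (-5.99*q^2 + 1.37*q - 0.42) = 11.25*q^2 - 5.31*q - 1.22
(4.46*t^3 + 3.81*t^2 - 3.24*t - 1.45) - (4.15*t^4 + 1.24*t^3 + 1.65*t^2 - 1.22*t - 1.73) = -4.15*t^4 + 3.22*t^3 + 2.16*t^2 - 2.02*t + 0.28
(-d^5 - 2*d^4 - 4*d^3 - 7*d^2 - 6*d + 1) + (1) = -d^5 - 2*d^4 - 4*d^3 - 7*d^2 - 6*d + 2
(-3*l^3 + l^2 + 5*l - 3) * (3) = -9*l^3 + 3*l^2 + 15*l - 9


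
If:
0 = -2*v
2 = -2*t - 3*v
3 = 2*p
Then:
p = 3/2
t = -1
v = 0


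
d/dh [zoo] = 0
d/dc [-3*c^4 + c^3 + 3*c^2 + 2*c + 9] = -12*c^3 + 3*c^2 + 6*c + 2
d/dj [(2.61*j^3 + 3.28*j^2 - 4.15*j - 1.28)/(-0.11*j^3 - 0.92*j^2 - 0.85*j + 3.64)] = (-1.11022302462516e-16*j^5 - 2.0404*j^4 - 5.35*j^3 + 21.4728*j^2 + 21.5232*j - 16.194)/(0.0121*j^6 + 0.2024*j^5 + 1.0334*j^4 + 0.7632*j^3 - 5.9751*j^2 - 6.188*j + 13.2496)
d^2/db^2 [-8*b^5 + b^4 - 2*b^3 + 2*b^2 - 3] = -160*b^3 + 12*b^2 - 12*b + 4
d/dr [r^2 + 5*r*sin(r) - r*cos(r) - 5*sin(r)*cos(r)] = r*sin(r) + 5*r*cos(r) + 2*r + 5*sin(r) - cos(r) - 5*cos(2*r)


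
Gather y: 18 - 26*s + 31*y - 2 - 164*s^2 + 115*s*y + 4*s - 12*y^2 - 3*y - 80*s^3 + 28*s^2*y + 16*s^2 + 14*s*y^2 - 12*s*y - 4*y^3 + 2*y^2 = -80*s^3 - 148*s^2 - 22*s - 4*y^3 + y^2*(14*s - 10) + y*(28*s^2 + 103*s + 28) + 16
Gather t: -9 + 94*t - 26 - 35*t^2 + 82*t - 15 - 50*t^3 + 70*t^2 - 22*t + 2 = -50*t^3 + 35*t^2 + 154*t - 48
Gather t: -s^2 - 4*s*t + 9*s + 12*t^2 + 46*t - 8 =-s^2 + 9*s + 12*t^2 + t*(46 - 4*s) - 8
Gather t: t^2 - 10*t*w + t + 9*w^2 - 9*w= t^2 + t*(1 - 10*w) + 9*w^2 - 9*w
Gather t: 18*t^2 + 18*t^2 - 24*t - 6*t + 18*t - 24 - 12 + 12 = 36*t^2 - 12*t - 24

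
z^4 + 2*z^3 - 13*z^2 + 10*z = z*(z - 2)*(z - 1)*(z + 5)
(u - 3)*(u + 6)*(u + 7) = u^3 + 10*u^2 + 3*u - 126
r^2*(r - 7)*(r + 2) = r^4 - 5*r^3 - 14*r^2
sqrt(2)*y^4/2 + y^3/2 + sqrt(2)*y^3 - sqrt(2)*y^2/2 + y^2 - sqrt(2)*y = y*(y + 2)*(y - sqrt(2)/2)*(sqrt(2)*y/2 + 1)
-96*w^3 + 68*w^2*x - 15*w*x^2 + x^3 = (-8*w + x)*(-4*w + x)*(-3*w + x)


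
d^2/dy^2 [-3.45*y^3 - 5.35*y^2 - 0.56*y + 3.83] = -20.7*y - 10.7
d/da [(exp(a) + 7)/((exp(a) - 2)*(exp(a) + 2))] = (-exp(2*a) - 14*exp(a) - 4)*exp(a)/(exp(4*a) - 8*exp(2*a) + 16)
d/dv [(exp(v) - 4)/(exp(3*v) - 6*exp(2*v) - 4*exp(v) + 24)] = ((exp(v) - 4)*(-3*exp(2*v) + 12*exp(v) + 4) + exp(3*v) - 6*exp(2*v) - 4*exp(v) + 24)*exp(v)/(exp(3*v) - 6*exp(2*v) - 4*exp(v) + 24)^2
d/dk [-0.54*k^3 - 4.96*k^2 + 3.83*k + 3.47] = -1.62*k^2 - 9.92*k + 3.83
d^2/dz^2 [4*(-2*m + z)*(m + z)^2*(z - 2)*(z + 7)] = -16*m^3 - 72*m^2*z - 120*m^2 + 80*z^3 + 240*z^2 - 336*z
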